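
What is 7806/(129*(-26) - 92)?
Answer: -3903/1723 ≈ -2.2652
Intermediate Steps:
7806/(129*(-26) - 92) = 7806/(-3354 - 92) = 7806/(-3446) = 7806*(-1/3446) = -3903/1723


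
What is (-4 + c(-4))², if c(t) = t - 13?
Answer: 441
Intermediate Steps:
c(t) = -13 + t
(-4 + c(-4))² = (-4 + (-13 - 4))² = (-4 - 17)² = (-21)² = 441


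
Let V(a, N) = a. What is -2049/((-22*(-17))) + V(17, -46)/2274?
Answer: -1163267/212619 ≈ -5.4711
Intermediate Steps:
-2049/((-22*(-17))) + V(17, -46)/2274 = -2049/((-22*(-17))) + 17/2274 = -2049/374 + 17*(1/2274) = -2049*1/374 + 17/2274 = -2049/374 + 17/2274 = -1163267/212619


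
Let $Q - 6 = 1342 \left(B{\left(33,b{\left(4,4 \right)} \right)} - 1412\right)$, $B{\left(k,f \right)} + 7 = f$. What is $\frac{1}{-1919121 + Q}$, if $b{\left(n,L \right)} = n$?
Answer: $- \frac{1}{3818045} \approx -2.6191 \cdot 10^{-7}$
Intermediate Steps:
$B{\left(k,f \right)} = -7 + f$
$Q = -1898924$ ($Q = 6 + 1342 \left(\left(-7 + 4\right) - 1412\right) = 6 + 1342 \left(-3 - 1412\right) = 6 + 1342 \left(-1415\right) = 6 - 1898930 = -1898924$)
$\frac{1}{-1919121 + Q} = \frac{1}{-1919121 - 1898924} = \frac{1}{-3818045} = - \frac{1}{3818045}$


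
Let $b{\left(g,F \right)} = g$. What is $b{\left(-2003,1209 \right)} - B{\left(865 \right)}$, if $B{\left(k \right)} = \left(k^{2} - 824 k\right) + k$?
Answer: $-38333$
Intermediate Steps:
$B{\left(k \right)} = k^{2} - 823 k$
$b{\left(-2003,1209 \right)} - B{\left(865 \right)} = -2003 - 865 \left(-823 + 865\right) = -2003 - 865 \cdot 42 = -2003 - 36330 = -38333$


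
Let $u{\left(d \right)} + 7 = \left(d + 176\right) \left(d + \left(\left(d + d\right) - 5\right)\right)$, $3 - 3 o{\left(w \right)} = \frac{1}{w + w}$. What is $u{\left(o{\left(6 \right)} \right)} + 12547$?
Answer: $\frac{5258005}{432} \approx 12171.0$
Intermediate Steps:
$o{\left(w \right)} = 1 - \frac{1}{6 w}$ ($o{\left(w \right)} = 1 - \frac{1}{3 \left(w + w\right)} = 1 - \frac{1}{3 \cdot 2 w} = 1 - \frac{\frac{1}{2} \frac{1}{w}}{3} = 1 - \frac{1}{6 w}$)
$u{\left(d \right)} = -7 + \left(-5 + 3 d\right) \left(176 + d\right)$ ($u{\left(d \right)} = -7 + \left(d + 176\right) \left(d + \left(\left(d + d\right) - 5\right)\right) = -7 + \left(176 + d\right) \left(d + \left(2 d - 5\right)\right) = -7 + \left(176 + d\right) \left(d + \left(-5 + 2 d\right)\right) = -7 + \left(176 + d\right) \left(-5 + 3 d\right) = -7 + \left(-5 + 3 d\right) \left(176 + d\right)$)
$u{\left(o{\left(6 \right)} \right)} + 12547 = \left(-887 + 3 \left(\frac{- \frac{1}{6} + 6}{6}\right)^{2} + 523 \frac{- \frac{1}{6} + 6}{6}\right) + 12547 = \left(-887 + 3 \left(\frac{1}{6} \cdot \frac{35}{6}\right)^{2} + 523 \cdot \frac{1}{6} \cdot \frac{35}{6}\right) + 12547 = \left(-887 + 3 \left(\frac{35}{36}\right)^{2} + 523 \cdot \frac{35}{36}\right) + 12547 = \left(-887 + 3 \cdot \frac{1225}{1296} + \frac{18305}{36}\right) + 12547 = \left(-887 + \frac{1225}{432} + \frac{18305}{36}\right) + 12547 = - \frac{162299}{432} + 12547 = \frac{5258005}{432}$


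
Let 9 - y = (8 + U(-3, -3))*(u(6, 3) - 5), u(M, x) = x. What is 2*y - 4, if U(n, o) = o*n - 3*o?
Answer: 118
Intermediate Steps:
U(n, o) = -3*o + n*o (U(n, o) = n*o - 3*o = -3*o + n*o)
y = 61 (y = 9 - (8 - 3*(-3 - 3))*(3 - 5) = 9 - (8 - 3*(-6))*(-2) = 9 - (8 + 18)*(-2) = 9 - 26*(-2) = 9 - 1*(-52) = 9 + 52 = 61)
2*y - 4 = 2*61 - 4 = 122 - 4 = 118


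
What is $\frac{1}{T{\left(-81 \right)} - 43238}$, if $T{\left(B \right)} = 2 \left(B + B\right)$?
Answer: $- \frac{1}{43562} \approx -2.2956 \cdot 10^{-5}$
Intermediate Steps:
$T{\left(B \right)} = 4 B$ ($T{\left(B \right)} = 2 \cdot 2 B = 4 B$)
$\frac{1}{T{\left(-81 \right)} - 43238} = \frac{1}{4 \left(-81\right) - 43238} = \frac{1}{-324 - 43238} = \frac{1}{-43562} = - \frac{1}{43562}$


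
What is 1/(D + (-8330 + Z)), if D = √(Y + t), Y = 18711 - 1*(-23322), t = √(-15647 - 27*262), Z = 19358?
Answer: 1/(11028 + √(42033 + I*√22721)) ≈ 8.9023e-5 - 2.9e-9*I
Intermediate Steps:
t = I*√22721 (t = √(-15647 - 7074) = √(-22721) = I*√22721 ≈ 150.73*I)
Y = 42033 (Y = 18711 + 23322 = 42033)
D = √(42033 + I*√22721) ≈ 205.02 + 0.3676*I
1/(D + (-8330 + Z)) = 1/(√(42033 + I*√22721) + (-8330 + 19358)) = 1/(√(42033 + I*√22721) + 11028) = 1/(11028 + √(42033 + I*√22721))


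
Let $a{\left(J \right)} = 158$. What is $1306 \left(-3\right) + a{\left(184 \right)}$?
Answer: $-3760$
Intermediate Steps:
$1306 \left(-3\right) + a{\left(184 \right)} = 1306 \left(-3\right) + 158 = -3918 + 158 = -3760$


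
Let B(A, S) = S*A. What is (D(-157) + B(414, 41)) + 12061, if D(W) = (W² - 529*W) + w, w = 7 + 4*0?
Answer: 136744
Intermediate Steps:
w = 7 (w = 7 + 0 = 7)
D(W) = 7 + W² - 529*W (D(W) = (W² - 529*W) + 7 = 7 + W² - 529*W)
B(A, S) = A*S
(D(-157) + B(414, 41)) + 12061 = ((7 + (-157)² - 529*(-157)) + 414*41) + 12061 = ((7 + 24649 + 83053) + 16974) + 12061 = (107709 + 16974) + 12061 = 124683 + 12061 = 136744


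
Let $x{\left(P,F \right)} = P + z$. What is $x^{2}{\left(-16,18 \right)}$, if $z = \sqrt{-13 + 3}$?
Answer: $\left(16 - i \sqrt{10}\right)^{2} \approx 246.0 - 101.19 i$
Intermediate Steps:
$z = i \sqrt{10}$ ($z = \sqrt{-10} = i \sqrt{10} \approx 3.1623 i$)
$x{\left(P,F \right)} = P + i \sqrt{10}$
$x^{2}{\left(-16,18 \right)} = \left(-16 + i \sqrt{10}\right)^{2}$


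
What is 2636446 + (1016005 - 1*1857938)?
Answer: 1794513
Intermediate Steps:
2636446 + (1016005 - 1*1857938) = 2636446 + (1016005 - 1857938) = 2636446 - 841933 = 1794513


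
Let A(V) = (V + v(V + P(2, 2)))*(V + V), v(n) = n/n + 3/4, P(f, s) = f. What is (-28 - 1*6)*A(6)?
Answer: -3162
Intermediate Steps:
v(n) = 7/4 (v(n) = 1 + 3*(1/4) = 1 + 3/4 = 7/4)
A(V) = 2*V*(7/4 + V) (A(V) = (V + 7/4)*(V + V) = (7/4 + V)*(2*V) = 2*V*(7/4 + V))
(-28 - 1*6)*A(6) = (-28 - 1*6)*((1/2)*6*(7 + 4*6)) = (-28 - 6)*((1/2)*6*(7 + 24)) = -17*6*31 = -34*93 = -3162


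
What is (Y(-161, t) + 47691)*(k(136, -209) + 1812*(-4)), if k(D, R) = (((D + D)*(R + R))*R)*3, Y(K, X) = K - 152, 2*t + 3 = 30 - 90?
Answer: 3377110662432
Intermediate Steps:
t = -63/2 (t = -3/2 + (30 - 90)/2 = -3/2 + (½)*(-60) = -3/2 - 30 = -63/2 ≈ -31.500)
Y(K, X) = -152 + K
k(D, R) = 12*D*R² (k(D, R) = (((2*D)*(2*R))*R)*3 = ((4*D*R)*R)*3 = (4*D*R²)*3 = 12*D*R²)
(Y(-161, t) + 47691)*(k(136, -209) + 1812*(-4)) = ((-152 - 161) + 47691)*(12*136*(-209)² + 1812*(-4)) = (-313 + 47691)*(12*136*43681 - 7248) = 47378*(71287392 - 7248) = 47378*71280144 = 3377110662432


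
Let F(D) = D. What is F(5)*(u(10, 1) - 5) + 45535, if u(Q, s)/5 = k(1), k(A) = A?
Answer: 45535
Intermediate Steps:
u(Q, s) = 5 (u(Q, s) = 5*1 = 5)
F(5)*(u(10, 1) - 5) + 45535 = 5*(5 - 5) + 45535 = 5*0 + 45535 = 0 + 45535 = 45535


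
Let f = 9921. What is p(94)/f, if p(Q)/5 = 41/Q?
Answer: 205/932574 ≈ 0.00021982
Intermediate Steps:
p(Q) = 205/Q (p(Q) = 5*(41/Q) = 205/Q)
p(94)/f = (205/94)/9921 = (205*(1/94))*(1/9921) = (205/94)*(1/9921) = 205/932574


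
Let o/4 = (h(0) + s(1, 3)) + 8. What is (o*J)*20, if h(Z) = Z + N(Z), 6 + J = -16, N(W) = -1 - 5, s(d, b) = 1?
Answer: -5280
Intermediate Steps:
N(W) = -6
J = -22 (J = -6 - 16 = -22)
h(Z) = -6 + Z (h(Z) = Z - 6 = -6 + Z)
o = 12 (o = 4*(((-6 + 0) + 1) + 8) = 4*((-6 + 1) + 8) = 4*(-5 + 8) = 4*3 = 12)
(o*J)*20 = (12*(-22))*20 = -264*20 = -5280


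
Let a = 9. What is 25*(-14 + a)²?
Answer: 625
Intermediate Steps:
25*(-14 + a)² = 25*(-14 + 9)² = 25*(-5)² = 25*25 = 625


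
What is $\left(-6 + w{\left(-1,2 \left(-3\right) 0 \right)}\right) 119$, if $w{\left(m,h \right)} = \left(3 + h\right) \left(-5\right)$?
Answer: $-2499$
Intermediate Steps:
$w{\left(m,h \right)} = -15 - 5 h$
$\left(-6 + w{\left(-1,2 \left(-3\right) 0 \right)}\right) 119 = \left(-6 - \left(15 + 5 \cdot 2 \left(-3\right) 0\right)\right) 119 = \left(-6 - \left(15 + 5 \left(\left(-6\right) 0\right)\right)\right) 119 = \left(-6 - 15\right) 119 = \left(-21\right) 119 = -2499$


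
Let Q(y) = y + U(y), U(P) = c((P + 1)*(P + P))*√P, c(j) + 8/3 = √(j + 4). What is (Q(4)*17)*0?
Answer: 0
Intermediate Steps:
c(j) = -8/3 + √(4 + j) (c(j) = -8/3 + √(j + 4) = -8/3 + √(4 + j))
U(P) = √P*(-8/3 + √(4 + 2*P*(1 + P))) (U(P) = (-8/3 + √(4 + (P + 1)*(P + P)))*√P = (-8/3 + √(4 + (1 + P)*(2*P)))*√P = (-8/3 + √(4 + 2*P*(1 + P)))*√P = √P*(-8/3 + √(4 + 2*P*(1 + P))))
Q(y) = y + √y*(-8/3 + √2*√(2 + y*(1 + y)))
(Q(4)*17)*0 = ((4 + √4*(-8/3 + √2*√(2 + 4*(1 + 4))))*17)*0 = ((4 + 2*(-8/3 + √2*√(2 + 4*5)))*17)*0 = ((4 + 2*(-8/3 + √2*√(2 + 20)))*17)*0 = ((4 + 2*(-8/3 + √2*√22))*17)*0 = ((4 + 2*(-8/3 + 2*√11))*17)*0 = ((4 + (-16/3 + 4*√11))*17)*0 = ((-4/3 + 4*√11)*17)*0 = (-68/3 + 68*√11)*0 = 0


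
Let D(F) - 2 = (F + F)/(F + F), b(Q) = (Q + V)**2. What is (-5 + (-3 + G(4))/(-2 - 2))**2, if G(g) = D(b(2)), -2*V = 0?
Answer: 25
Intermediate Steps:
V = 0 (V = -1/2*0 = 0)
b(Q) = Q**2 (b(Q) = (Q + 0)**2 = Q**2)
D(F) = 3 (D(F) = 2 + (F + F)/(F + F) = 2 + (2*F)/((2*F)) = 2 + (2*F)*(1/(2*F)) = 2 + 1 = 3)
G(g) = 3
(-5 + (-3 + G(4))/(-2 - 2))**2 = (-5 + (-3 + 3)/(-2 - 2))**2 = (-5 + 0/(-4))**2 = (-5 + 0*(-1/4))**2 = (-5 + 0)**2 = (-5)**2 = 25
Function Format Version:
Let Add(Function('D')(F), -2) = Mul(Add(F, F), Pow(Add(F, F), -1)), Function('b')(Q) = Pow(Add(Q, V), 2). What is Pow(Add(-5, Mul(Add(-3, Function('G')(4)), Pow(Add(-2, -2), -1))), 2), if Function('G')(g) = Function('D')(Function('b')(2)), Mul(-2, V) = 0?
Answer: 25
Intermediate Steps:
V = 0 (V = Mul(Rational(-1, 2), 0) = 0)
Function('b')(Q) = Pow(Q, 2) (Function('b')(Q) = Pow(Add(Q, 0), 2) = Pow(Q, 2))
Function('D')(F) = 3 (Function('D')(F) = Add(2, Mul(Add(F, F), Pow(Add(F, F), -1))) = Add(2, Mul(Mul(2, F), Pow(Mul(2, F), -1))) = Add(2, Mul(Mul(2, F), Mul(Rational(1, 2), Pow(F, -1)))) = Add(2, 1) = 3)
Function('G')(g) = 3
Pow(Add(-5, Mul(Add(-3, Function('G')(4)), Pow(Add(-2, -2), -1))), 2) = Pow(Add(-5, Mul(Add(-3, 3), Pow(Add(-2, -2), -1))), 2) = Pow(Add(-5, Mul(0, Pow(-4, -1))), 2) = Pow(Add(-5, Mul(0, Rational(-1, 4))), 2) = Pow(Add(-5, 0), 2) = Pow(-5, 2) = 25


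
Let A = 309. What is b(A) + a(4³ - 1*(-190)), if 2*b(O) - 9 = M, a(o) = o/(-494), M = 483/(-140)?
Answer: 22337/9880 ≈ 2.2608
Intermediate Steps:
M = -69/20 (M = 483*(-1/140) = -69/20 ≈ -3.4500)
a(o) = -o/494 (a(o) = o*(-1/494) = -o/494)
b(O) = 111/40 (b(O) = 9/2 + (½)*(-69/20) = 9/2 - 69/40 = 111/40)
b(A) + a(4³ - 1*(-190)) = 111/40 - (4³ - 1*(-190))/494 = 111/40 - (64 + 190)/494 = 111/40 - 1/494*254 = 111/40 - 127/247 = 22337/9880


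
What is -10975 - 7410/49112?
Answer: -269505805/24556 ≈ -10975.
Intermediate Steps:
-10975 - 7410/49112 = -10975 - 7410*1/49112 = -10975 - 3705/24556 = -269505805/24556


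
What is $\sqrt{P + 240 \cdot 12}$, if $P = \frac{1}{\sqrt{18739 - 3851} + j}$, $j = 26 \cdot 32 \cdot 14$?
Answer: $\frac{\sqrt{67092482 + 11520 \sqrt{3722}}}{2 \sqrt{5824 + \sqrt{3722}}} \approx 53.666$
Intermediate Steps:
$j = 11648$ ($j = 832 \cdot 14 = 11648$)
$P = \frac{1}{11648 + 2 \sqrt{3722}}$ ($P = \frac{1}{\sqrt{18739 - 3851} + 11648} = \frac{1}{\sqrt{14888} + 11648} = \frac{1}{2 \sqrt{3722} + 11648} = \frac{1}{11648 + 2 \sqrt{3722}} \approx 8.4962 \cdot 10^{-5}$)
$\sqrt{P + 240 \cdot 12} = \sqrt{\left(\frac{1456}{16957627} - \frac{\sqrt{3722}}{67830508}\right) + 240 \cdot 12} = \sqrt{\left(\frac{1456}{16957627} - \frac{\sqrt{3722}}{67830508}\right) + 2880} = \sqrt{\frac{48837967216}{16957627} - \frac{\sqrt{3722}}{67830508}}$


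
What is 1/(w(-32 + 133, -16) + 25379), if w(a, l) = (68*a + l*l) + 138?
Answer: 1/32641 ≈ 3.0636e-5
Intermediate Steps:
w(a, l) = 138 + l² + 68*a (w(a, l) = (68*a + l²) + 138 = (l² + 68*a) + 138 = 138 + l² + 68*a)
1/(w(-32 + 133, -16) + 25379) = 1/((138 + (-16)² + 68*(-32 + 133)) + 25379) = 1/((138 + 256 + 68*101) + 25379) = 1/((138 + 256 + 6868) + 25379) = 1/(7262 + 25379) = 1/32641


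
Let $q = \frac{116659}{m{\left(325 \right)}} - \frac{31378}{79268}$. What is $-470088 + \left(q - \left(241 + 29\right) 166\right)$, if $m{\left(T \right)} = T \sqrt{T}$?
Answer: $- \frac{20407879361}{39634} + \frac{116659 \sqrt{13}}{21125} \approx -5.1489 \cdot 10^{5}$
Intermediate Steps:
$m{\left(T \right)} = T^{\frac{3}{2}}$
$q = - \frac{15689}{39634} + \frac{116659 \sqrt{13}}{21125}$ ($q = \frac{116659}{325^{\frac{3}{2}}} - \frac{31378}{79268} = \frac{116659}{1625 \sqrt{13}} - \frac{15689}{39634} = 116659 \frac{\sqrt{13}}{21125} - \frac{15689}{39634} = \frac{116659 \sqrt{13}}{21125} - \frac{15689}{39634} = - \frac{15689}{39634} + \frac{116659 \sqrt{13}}{21125} \approx 19.515$)
$-470088 + \left(q - \left(241 + 29\right) 166\right) = -470088 - \left(\frac{15689}{39634} - \frac{116659 \sqrt{13}}{21125} + \left(241 + 29\right) 166\right) = -470088 - \left(\frac{15689}{39634} + 44820 - \frac{116659 \sqrt{13}}{21125}\right) = -470088 - \left(\frac{1776411569}{39634} - \frac{116659 \sqrt{13}}{21125}\right) = - \frac{20407879361}{39634} + \frac{116659 \sqrt{13}}{21125}$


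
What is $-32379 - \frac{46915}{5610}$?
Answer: $- \frac{3303511}{102} \approx -32387.0$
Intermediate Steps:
$-32379 - \frac{46915}{5610} = -32379 - \frac{853}{102} = - \frac{3303511}{102}$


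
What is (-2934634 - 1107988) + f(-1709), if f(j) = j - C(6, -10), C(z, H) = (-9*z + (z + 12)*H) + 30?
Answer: -4044127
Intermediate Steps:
C(z, H) = 30 - 9*z + H*(12 + z) (C(z, H) = (-9*z + (12 + z)*H) + 30 = (-9*z + H*(12 + z)) + 30 = 30 - 9*z + H*(12 + z))
f(j) = 204 + j (f(j) = j - (30 - 9*6 + 12*(-10) - 10*6) = j - (30 - 54 - 120 - 60) = j - 1*(-204) = j + 204 = 204 + j)
(-2934634 - 1107988) + f(-1709) = (-2934634 - 1107988) + (204 - 1709) = -4042622 - 1505 = -4044127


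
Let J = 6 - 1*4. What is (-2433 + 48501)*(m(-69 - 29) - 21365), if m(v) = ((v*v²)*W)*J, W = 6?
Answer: -521290239492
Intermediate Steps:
J = 2 (J = 6 - 4 = 2)
m(v) = 12*v³ (m(v) = ((v*v²)*6)*2 = (v³*6)*2 = (6*v³)*2 = 12*v³)
(-2433 + 48501)*(m(-69 - 29) - 21365) = (-2433 + 48501)*(12*(-69 - 29)³ - 21365) = 46068*(12*(-69 - 1*29)³ - 21365) = 46068*(12*(-69 - 29)³ - 21365) = 46068*(12*(-98)³ - 21365) = 46068*(12*(-941192) - 21365) = 46068*(-11294304 - 21365) = 46068*(-11315669) = -521290239492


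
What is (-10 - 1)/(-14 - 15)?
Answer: 11/29 ≈ 0.37931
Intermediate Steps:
(-10 - 1)/(-14 - 15) = -11/(-29) = -1/29*(-11) = 11/29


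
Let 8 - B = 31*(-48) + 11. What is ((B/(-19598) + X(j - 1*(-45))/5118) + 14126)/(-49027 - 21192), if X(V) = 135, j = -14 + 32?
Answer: -118072422047/586928811793 ≈ -0.20117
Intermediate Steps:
j = 18
B = 1485 (B = 8 - (31*(-48) + 11) = 8 - (-1488 + 11) = 8 - 1*(-1477) = 8 + 1477 = 1485)
((B/(-19598) + X(j - 1*(-45))/5118) + 14126)/(-49027 - 21192) = ((1485/(-19598) + 135/5118) + 14126)/(-49027 - 21192) = ((1485*(-1/19598) + 135*(1/5118)) + 14126)/(-70219) = ((-1485/19598 + 45/1706) + 14126)*(-1/70219) = (-412875/8358547 + 14126)*(-1/70219) = (118072422047/8358547)*(-1/70219) = -118072422047/586928811793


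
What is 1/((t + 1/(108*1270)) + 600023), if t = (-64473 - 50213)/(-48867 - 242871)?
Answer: 6669130680/4001634419776223 ≈ 1.6666e-6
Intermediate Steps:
t = 57343/145869 (t = -114686/(-291738) = -114686*(-1/291738) = 57343/145869 ≈ 0.39311)
1/((t + 1/(108*1270)) + 600023) = 1/((57343/145869 + 1/(108*1270)) + 600023) = 1/((57343/145869 + 1/137160) + 600023) = 1/(2621770583/6669130680 + 600023) = 1/(4001634419776223/6669130680) = 6669130680/4001634419776223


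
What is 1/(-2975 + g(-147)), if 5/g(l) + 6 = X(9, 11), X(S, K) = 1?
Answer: -1/2976 ≈ -0.00033602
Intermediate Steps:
g(l) = -1 (g(l) = 5/(-6 + 1) = 5/(-5) = 5*(-1/5) = -1)
1/(-2975 + g(-147)) = 1/(-2975 - 1) = 1/(-2976) = -1/2976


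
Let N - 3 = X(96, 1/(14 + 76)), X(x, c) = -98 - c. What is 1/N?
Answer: -90/8551 ≈ -0.010525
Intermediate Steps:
N = -8551/90 (N = 3 + (-98 - 1/(14 + 76)) = 3 + (-98 - 1/90) = 3 - 8821/90 = -8551/90 ≈ -95.011)
1/N = 1/(-8551/90) = -90/8551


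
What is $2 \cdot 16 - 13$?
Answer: $19$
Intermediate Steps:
$2 \cdot 16 - 13 = 32 - 13 = 19$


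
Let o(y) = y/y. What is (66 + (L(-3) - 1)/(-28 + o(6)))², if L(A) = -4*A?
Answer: 3136441/729 ≈ 4302.4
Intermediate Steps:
o(y) = 1
(66 + (L(-3) - 1)/(-28 + o(6)))² = (66 + (-4*(-3) - 1)/(-28 + 1))² = (66 + (12 - 1)/(-27))² = (66 + 11*(-1/27))² = (66 - 11/27)² = (1771/27)² = 3136441/729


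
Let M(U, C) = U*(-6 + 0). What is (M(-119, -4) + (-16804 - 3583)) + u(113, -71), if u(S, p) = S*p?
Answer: -27696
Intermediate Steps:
M(U, C) = -6*U (M(U, C) = U*(-6) = -6*U)
(M(-119, -4) + (-16804 - 3583)) + u(113, -71) = (-6*(-119) + (-16804 - 3583)) + 113*(-71) = (714 - 20387) - 8023 = -19673 - 8023 = -27696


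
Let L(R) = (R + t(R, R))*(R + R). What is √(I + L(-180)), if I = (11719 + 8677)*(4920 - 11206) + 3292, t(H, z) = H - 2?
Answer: 2*I*√32018911 ≈ 11317.0*I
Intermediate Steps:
t(H, z) = -2 + H
L(R) = 2*R*(-2 + 2*R) (L(R) = (R + (-2 + R))*(R + R) = (-2 + 2*R)*(2*R) = 2*R*(-2 + 2*R))
I = -128205964 (I = 20396*(-6286) + 3292 = -128209256 + 3292 = -128205964)
√(I + L(-180)) = √(-128205964 + 4*(-180)*(-1 - 180)) = √(-128205964 + 4*(-180)*(-181)) = √(-128205964 + 130320) = √(-128075644) = 2*I*√32018911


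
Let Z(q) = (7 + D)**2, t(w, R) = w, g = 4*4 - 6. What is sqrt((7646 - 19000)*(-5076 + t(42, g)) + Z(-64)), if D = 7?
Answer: 2*sqrt(14289058) ≈ 7560.2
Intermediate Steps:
g = 10 (g = 16 - 6 = 10)
Z(q) = 196 (Z(q) = (7 + 7)**2 = 14**2 = 196)
sqrt((7646 - 19000)*(-5076 + t(42, g)) + Z(-64)) = sqrt((7646 - 19000)*(-5076 + 42) + 196) = sqrt(-11354*(-5034) + 196) = sqrt(57156036 + 196) = sqrt(57156232) = 2*sqrt(14289058)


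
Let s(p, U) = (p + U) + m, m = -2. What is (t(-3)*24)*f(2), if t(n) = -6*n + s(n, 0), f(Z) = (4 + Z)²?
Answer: 11232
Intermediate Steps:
s(p, U) = -2 + U + p (s(p, U) = (p + U) - 2 = (U + p) - 2 = -2 + U + p)
t(n) = -2 - 5*n (t(n) = -6*n + (-2 + 0 + n) = -6*n + (-2 + n) = -2 - 5*n)
(t(-3)*24)*f(2) = ((-2 - 5*(-3))*24)*(4 + 2)² = ((-2 + 15)*24)*6² = (13*24)*36 = 312*36 = 11232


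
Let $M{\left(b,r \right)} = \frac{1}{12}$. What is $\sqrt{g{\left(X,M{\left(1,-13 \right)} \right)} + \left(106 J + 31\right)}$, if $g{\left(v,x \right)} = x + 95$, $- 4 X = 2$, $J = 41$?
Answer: $\frac{\sqrt{160995}}{6} \approx 66.874$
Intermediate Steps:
$M{\left(b,r \right)} = \frac{1}{12}$
$X = - \frac{1}{2}$ ($X = \left(- \frac{1}{4}\right) 2 = - \frac{1}{2} \approx -0.5$)
$g{\left(v,x \right)} = 95 + x$
$\sqrt{g{\left(X,M{\left(1,-13 \right)} \right)} + \left(106 J + 31\right)} = \sqrt{\left(95 + \frac{1}{12}\right) + \left(106 \cdot 41 + 31\right)} = \sqrt{\frac{1141}{12} + \left(4346 + 31\right)} = \sqrt{\frac{1141}{12} + 4377} = \sqrt{\frac{53665}{12}} = \frac{\sqrt{160995}}{6}$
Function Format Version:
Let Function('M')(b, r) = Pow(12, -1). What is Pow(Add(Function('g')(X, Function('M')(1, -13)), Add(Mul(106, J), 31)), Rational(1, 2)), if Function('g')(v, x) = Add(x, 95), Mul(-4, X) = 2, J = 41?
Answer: Mul(Rational(1, 6), Pow(160995, Rational(1, 2))) ≈ 66.874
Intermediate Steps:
Function('M')(b, r) = Rational(1, 12)
X = Rational(-1, 2) (X = Mul(Rational(-1, 4), 2) = Rational(-1, 2) ≈ -0.50000)
Function('g')(v, x) = Add(95, x)
Pow(Add(Function('g')(X, Function('M')(1, -13)), Add(Mul(106, J), 31)), Rational(1, 2)) = Pow(Add(Add(95, Rational(1, 12)), Add(Mul(106, 41), 31)), Rational(1, 2)) = Pow(Add(Rational(1141, 12), Add(4346, 31)), Rational(1, 2)) = Pow(Add(Rational(1141, 12), 4377), Rational(1, 2)) = Pow(Rational(53665, 12), Rational(1, 2)) = Mul(Rational(1, 6), Pow(160995, Rational(1, 2)))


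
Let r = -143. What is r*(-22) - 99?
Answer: 3047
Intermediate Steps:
r*(-22) - 99 = -143*(-22) - 99 = 3146 - 99 = 3047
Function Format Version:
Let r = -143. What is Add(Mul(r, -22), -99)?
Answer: 3047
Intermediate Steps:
Add(Mul(r, -22), -99) = Add(Mul(-143, -22), -99) = Add(3146, -99) = 3047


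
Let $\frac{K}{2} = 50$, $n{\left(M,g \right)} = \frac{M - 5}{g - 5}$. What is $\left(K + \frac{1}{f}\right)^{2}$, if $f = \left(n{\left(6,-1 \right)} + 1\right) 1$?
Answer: $\frac{256036}{25} \approx 10241.0$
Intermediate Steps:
$n{\left(M,g \right)} = \frac{-5 + M}{-5 + g}$
$f = \frac{5}{6}$ ($f = \left(\frac{-5 + 6}{-5 - 1} + 1\right) 1 = \left(\frac{1}{-6} \cdot 1 + 1\right) 1 = \left(\left(- \frac{1}{6}\right) 1 + 1\right) 1 = \left(- \frac{1}{6} + 1\right) 1 = \frac{5}{6} \cdot 1 = \frac{5}{6} \approx 0.83333$)
$K = 100$ ($K = 2 \cdot 50 = 100$)
$\left(K + \frac{1}{f}\right)^{2} = \left(100 + \frac{1}{\frac{5}{6}}\right)^{2} = \left(100 + \frac{6}{5}\right)^{2} = \left(\frac{506}{5}\right)^{2} = \frac{256036}{25}$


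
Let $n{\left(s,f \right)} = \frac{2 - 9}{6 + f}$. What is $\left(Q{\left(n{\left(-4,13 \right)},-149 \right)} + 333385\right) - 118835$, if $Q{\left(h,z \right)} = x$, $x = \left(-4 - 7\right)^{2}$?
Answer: $214671$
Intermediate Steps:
$n{\left(s,f \right)} = - \frac{7}{6 + f}$ ($n{\left(s,f \right)} = \frac{2 - 9}{6 + f} = - \frac{7}{6 + f}$)
$x = 121$ ($x = \left(-11\right)^{2} = 121$)
$Q{\left(h,z \right)} = 121$
$\left(Q{\left(n{\left(-4,13 \right)},-149 \right)} + 333385\right) - 118835 = \left(121 + 333385\right) - 118835 = 333506 - 118835 = 214671$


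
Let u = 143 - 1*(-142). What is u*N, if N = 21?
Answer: 5985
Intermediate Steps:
u = 285 (u = 143 + 142 = 285)
u*N = 285*21 = 5985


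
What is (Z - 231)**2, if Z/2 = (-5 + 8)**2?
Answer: 45369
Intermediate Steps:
Z = 18 (Z = 2*(-5 + 8)**2 = 2*3**2 = 2*9 = 18)
(Z - 231)**2 = (18 - 231)**2 = (-213)**2 = 45369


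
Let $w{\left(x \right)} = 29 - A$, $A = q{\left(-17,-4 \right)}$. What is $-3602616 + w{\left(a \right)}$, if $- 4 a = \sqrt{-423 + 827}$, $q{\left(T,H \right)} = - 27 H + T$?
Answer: $-3602678$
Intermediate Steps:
$q{\left(T,H \right)} = T - 27 H$
$a = - \frac{\sqrt{101}}{2}$ ($a = - \frac{\sqrt{-423 + 827}}{4} = - \frac{\sqrt{404}}{4} = - \frac{2 \sqrt{101}}{4} = - \frac{\sqrt{101}}{2} \approx -5.0249$)
$A = 91$ ($A = -17 - -108 = -17 + 108 = 91$)
$w{\left(x \right)} = -62$ ($w{\left(x \right)} = 29 - 91 = -62$)
$-3602616 + w{\left(a \right)} = -3602616 - 62 = -3602678$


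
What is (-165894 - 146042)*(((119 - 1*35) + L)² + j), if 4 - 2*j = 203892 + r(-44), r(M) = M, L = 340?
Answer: -24285465344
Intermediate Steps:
j = -101922 (j = 2 - (203892 - 44)/2 = 2 - ½*203848 = 2 - 101924 = -101922)
(-165894 - 146042)*(((119 - 1*35) + L)² + j) = (-165894 - 146042)*(((119 - 1*35) + 340)² - 101922) = -311936*(((119 - 35) + 340)² - 101922) = -311936*((84 + 340)² - 101922) = -311936*(424² - 101922) = -311936*(179776 - 101922) = -311936*77854 = -24285465344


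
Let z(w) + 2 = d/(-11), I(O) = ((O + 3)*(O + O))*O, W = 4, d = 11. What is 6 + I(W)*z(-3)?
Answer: -666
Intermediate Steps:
I(O) = 2*O²*(3 + O) (I(O) = ((3 + O)*(2*O))*O = (2*O*(3 + O))*O = 2*O²*(3 + O))
z(w) = -3 (z(w) = -2 + 11/(-11) = -2 + 11*(-1/11) = -2 - 1 = -3)
6 + I(W)*z(-3) = 6 + (2*4²*(3 + 4))*(-3) = 6 + (2*16*7)*(-3) = 6 + 224*(-3) = 6 - 672 = -666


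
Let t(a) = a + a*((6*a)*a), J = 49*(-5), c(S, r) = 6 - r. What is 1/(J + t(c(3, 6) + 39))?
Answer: 1/355708 ≈ 2.8113e-6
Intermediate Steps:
J = -245
t(a) = a + 6*a**3 (t(a) = a + a*(6*a**2) = a + 6*a**3)
1/(J + t(c(3, 6) + 39)) = 1/(-245 + (((6 - 1*6) + 39) + 6*((6 - 1*6) + 39)**3)) = 1/(-245 + (((6 - 6) + 39) + 6*((6 - 6) + 39)**3)) = 1/(-245 + ((0 + 39) + 6*(0 + 39)**3)) = 1/(-245 + (39 + 6*39**3)) = 1/(-245 + (39 + 6*59319)) = 1/(-245 + (39 + 355914)) = 1/(-245 + 355953) = 1/355708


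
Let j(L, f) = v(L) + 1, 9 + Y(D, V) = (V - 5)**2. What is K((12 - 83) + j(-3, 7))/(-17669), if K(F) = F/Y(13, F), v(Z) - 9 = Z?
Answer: 4/5247693 ≈ 7.6224e-7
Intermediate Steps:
Y(D, V) = -9 + (-5 + V)**2 (Y(D, V) = -9 + (V - 5)**2 = -9 + (-5 + V)**2)
v(Z) = 9 + Z
j(L, f) = 10 + L (j(L, f) = (9 + L) + 1 = 10 + L)
K(F) = F/(-9 + (-5 + F)**2)
K((12 - 83) + j(-3, 7))/(-17669) = (((12 - 83) + (10 - 3))/(-9 + (-5 + ((12 - 83) + (10 - 3)))**2))/(-17669) = ((-71 + 7)/(-9 + (-5 + (-71 + 7))**2))*(-1/17669) = -64/(-9 + (-5 - 64)**2)*(-1/17669) = -64/(-9 + (-69)**2)*(-1/17669) = -64/(-9 + 4761)*(-1/17669) = -64/4752*(-1/17669) = -64*1/4752*(-1/17669) = -4/297*(-1/17669) = 4/5247693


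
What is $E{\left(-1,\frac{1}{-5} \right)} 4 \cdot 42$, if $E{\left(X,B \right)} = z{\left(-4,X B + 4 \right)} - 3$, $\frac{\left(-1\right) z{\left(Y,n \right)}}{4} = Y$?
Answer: $2184$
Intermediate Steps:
$z{\left(Y,n \right)} = - 4 Y$
$E{\left(X,B \right)} = 13$ ($E{\left(X,B \right)} = \left(-4\right) \left(-4\right) - 3 = 16 - 3 = 13$)
$E{\left(-1,\frac{1}{-5} \right)} 4 \cdot 42 = 13 \cdot 4 \cdot 42 = 13 \cdot 168 = 2184$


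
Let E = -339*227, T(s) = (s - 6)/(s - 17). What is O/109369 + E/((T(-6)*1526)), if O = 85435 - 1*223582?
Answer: -65368006325/667588376 ≈ -97.917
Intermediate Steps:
T(s) = (-6 + s)/(-17 + s)
O = -138147 (O = 85435 - 223582 = -138147)
E = -76953
O/109369 + E/((T(-6)*1526)) = -138147/109369 - 76953*(-17 - 6)/(1526*(-6 - 6)) = -138147*1/109369 - 76953/((-12/(-23))*1526) = -138147/109369 - 76953/(-1/23*(-12)*1526) = -138147/109369 - 76953/((12/23)*1526) = -138147/109369 - 76953/18312/23 = -138147/109369 - 76953*23/18312 = -138147/109369 - 589973/6104 = -65368006325/667588376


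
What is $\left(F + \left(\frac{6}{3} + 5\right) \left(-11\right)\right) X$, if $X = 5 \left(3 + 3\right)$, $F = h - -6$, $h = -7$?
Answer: $-2340$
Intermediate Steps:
$F = -1$ ($F = -7 - -6 = -7 + 6 = -1$)
$X = 30$ ($X = 5 \cdot 6 = 30$)
$\left(F + \left(\frac{6}{3} + 5\right) \left(-11\right)\right) X = \left(-1 + \left(\frac{6}{3} + 5\right) \left(-11\right)\right) 30 = \left(-1 + \left(6 \cdot \frac{1}{3} + 5\right) \left(-11\right)\right) 30 = \left(-1 + \left(2 + 5\right) \left(-11\right)\right) 30 = \left(-1 + 7 \left(-11\right)\right) 30 = \left(-1 - 77\right) 30 = \left(-78\right) 30 = -2340$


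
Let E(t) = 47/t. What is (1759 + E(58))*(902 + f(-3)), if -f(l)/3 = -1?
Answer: 92372445/58 ≈ 1.5926e+6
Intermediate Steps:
f(l) = 3 (f(l) = -3*(-1) = 3)
(1759 + E(58))*(902 + f(-3)) = (1759 + 47/58)*(902 + 3) = (1759 + 47*(1/58))*905 = (1759 + 47/58)*905 = (102069/58)*905 = 92372445/58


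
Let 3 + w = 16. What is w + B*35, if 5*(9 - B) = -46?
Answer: 650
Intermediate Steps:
B = 91/5 (B = 9 - 1/5*(-46) = 9 + 46/5 = 91/5 ≈ 18.200)
w = 13 (w = -3 + 16 = 13)
w + B*35 = 13 + (91/5)*35 = 13 + 637 = 650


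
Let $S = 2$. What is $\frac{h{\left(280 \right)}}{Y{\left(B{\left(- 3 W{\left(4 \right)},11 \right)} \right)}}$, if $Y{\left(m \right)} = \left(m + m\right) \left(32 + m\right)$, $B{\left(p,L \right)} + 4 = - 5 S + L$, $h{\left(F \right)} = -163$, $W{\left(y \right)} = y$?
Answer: $\frac{163}{174} \approx 0.93678$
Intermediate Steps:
$B{\left(p,L \right)} = -14 + L$ ($B{\left(p,L \right)} = -4 + \left(\left(-5\right) 2 + L\right) = -4 + \left(-10 + L\right) = -14 + L$)
$Y{\left(m \right)} = 2 m \left(32 + m\right)$
$\frac{h{\left(280 \right)}}{Y{\left(B{\left(- 3 W{\left(4 \right)},11 \right)} \right)}} = - \frac{163}{2 \left(-14 + 11\right) \left(32 + \left(-14 + 11\right)\right)} = - \frac{163}{2 \left(-3\right) \left(32 - 3\right)} = - \frac{163}{2 \left(-3\right) 29} = - \frac{163}{-174} = \left(-163\right) \left(- \frac{1}{174}\right) = \frac{163}{174}$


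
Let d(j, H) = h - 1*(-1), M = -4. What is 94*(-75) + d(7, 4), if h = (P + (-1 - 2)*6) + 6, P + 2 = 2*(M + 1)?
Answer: -7069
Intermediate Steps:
P = -8 (P = -2 + 2*(-4 + 1) = -2 + 2*(-3) = -2 - 6 = -8)
h = -20 (h = (-8 + (-1 - 2)*6) + 6 = (-8 - 3*6) + 6 = (-8 - 18) + 6 = -26 + 6 = -20)
d(j, H) = -19 (d(j, H) = -20 - 1*(-1) = -20 + 1 = -19)
94*(-75) + d(7, 4) = 94*(-75) - 19 = -7050 - 19 = -7069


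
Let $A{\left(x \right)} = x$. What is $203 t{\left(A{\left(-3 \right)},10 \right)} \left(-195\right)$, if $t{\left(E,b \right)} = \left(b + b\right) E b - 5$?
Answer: $23948925$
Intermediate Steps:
$t{\left(E,b \right)} = -5 + 2 E b^{2}$ ($t{\left(E,b \right)} = 2 b E b - 5 = 2 E b b - 5 = 2 E b^{2} - 5 = -5 + 2 E b^{2}$)
$203 t{\left(A{\left(-3 \right)},10 \right)} \left(-195\right) = 203 \left(-5 + 2 \left(-3\right) 10^{2}\right) \left(-195\right) = 203 \left(-5 + 2 \left(-3\right) 100\right) \left(-195\right) = 203 \left(-5 - 600\right) \left(-195\right) = 203 \left(-605\right) \left(-195\right) = \left(-122815\right) \left(-195\right) = 23948925$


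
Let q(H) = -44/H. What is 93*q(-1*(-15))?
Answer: -1364/5 ≈ -272.80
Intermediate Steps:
93*q(-1*(-15)) = 93*(-44/((-1*(-15)))) = 93*(-44/15) = -1364/5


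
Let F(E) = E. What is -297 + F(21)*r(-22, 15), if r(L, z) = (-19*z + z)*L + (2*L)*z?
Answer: 110583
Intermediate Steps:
r(L, z) = -16*L*z (r(L, z) = (-18*z)*L + 2*L*z = -18*L*z + 2*L*z = -16*L*z)
-297 + F(21)*r(-22, 15) = -297 + 21*(-16*(-22)*15) = -297 + 21*5280 = -297 + 110880 = 110583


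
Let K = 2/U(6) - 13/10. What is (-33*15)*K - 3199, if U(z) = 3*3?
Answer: -5331/2 ≈ -2665.5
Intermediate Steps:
U(z) = 9
K = -97/90 (K = 2/9 - 13/10 = -97/90 ≈ -1.0778)
(-33*15)*K - 3199 = -33*15*(-97/90) - 3199 = -495*(-97/90) - 3199 = 1067/2 - 3199 = -5331/2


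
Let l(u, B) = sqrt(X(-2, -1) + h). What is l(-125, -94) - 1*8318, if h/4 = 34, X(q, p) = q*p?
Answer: -8318 + sqrt(138) ≈ -8306.3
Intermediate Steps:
X(q, p) = p*q
h = 136 (h = 4*34 = 136)
l(u, B) = sqrt(138) (l(u, B) = sqrt(-1*(-2) + 136) = sqrt(2 + 136) = sqrt(138))
l(-125, -94) - 1*8318 = sqrt(138) - 1*8318 = sqrt(138) - 8318 = -8318 + sqrt(138)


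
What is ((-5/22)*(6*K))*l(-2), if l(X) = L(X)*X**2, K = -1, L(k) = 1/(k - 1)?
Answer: -20/11 ≈ -1.8182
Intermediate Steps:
L(k) = 1/(-1 + k)
l(X) = X**2/(-1 + X)
((-5/22)*(6*K))*l(-2) = ((-5/22)*(6*(-1)))*((-2)**2/(-1 - 2)) = (-5*1/22*(-6))*(4/(-3)) = (-5/22*(-6))*(4*(-1/3)) = (15/11)*(-4/3) = -20/11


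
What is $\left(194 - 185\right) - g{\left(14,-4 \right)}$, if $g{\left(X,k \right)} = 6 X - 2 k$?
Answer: $-83$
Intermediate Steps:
$g{\left(X,k \right)} = - 2 k + 6 X$
$\left(194 - 185\right) - g{\left(14,-4 \right)} = \left(194 - 185\right) - \left(\left(-2\right) \left(-4\right) + 6 \cdot 14\right) = \left(194 - 185\right) - \left(8 + 84\right) = 9 - 92 = -83$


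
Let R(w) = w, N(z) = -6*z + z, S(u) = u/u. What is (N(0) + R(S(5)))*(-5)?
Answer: -5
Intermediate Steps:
S(u) = 1
N(z) = -5*z
(N(0) + R(S(5)))*(-5) = (-5*0 + 1)*(-5) = (0 + 1)*(-5) = 1*(-5) = -5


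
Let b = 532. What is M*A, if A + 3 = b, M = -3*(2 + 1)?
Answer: -4761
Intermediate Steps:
M = -9 (M = -3*3 = -9)
A = 529 (A = -3 + 532 = 529)
M*A = -9*529 = -4761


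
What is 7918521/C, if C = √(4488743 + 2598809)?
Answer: 7918521*√110743/885944 ≈ 2974.4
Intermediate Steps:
C = 8*√110743 (C = √7087552 = 8*√110743 ≈ 2662.2)
7918521/C = 7918521/((8*√110743)) = 7918521*(√110743/885944) = 7918521*√110743/885944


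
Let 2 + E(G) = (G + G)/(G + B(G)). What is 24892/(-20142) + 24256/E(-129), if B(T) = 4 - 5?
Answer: -15878353886/10071 ≈ -1.5766e+6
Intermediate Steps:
B(T) = -1
E(G) = -2 + 2*G/(-1 + G) (E(G) = -2 + (G + G)/(G - 1) = -2 + (2*G)/(-1 + G) = -2 + 2*G/(-1 + G))
24892/(-20142) + 24256/E(-129) = 24892/(-20142) + 24256/((2/(-1 - 129))) = 24892*(-1/20142) + 24256/((2/(-130))) = -12446/10071 + 24256/((2*(-1/130))) = -12446/10071 + 24256/(-1/65) = -12446/10071 + 24256*(-65) = -12446/10071 - 1576640 = -15878353886/10071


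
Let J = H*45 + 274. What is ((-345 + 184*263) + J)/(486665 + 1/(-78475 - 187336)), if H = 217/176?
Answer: 754394743557/7589173405088 ≈ 0.099404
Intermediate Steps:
H = 217/176 (H = 217*(1/176) = 217/176 ≈ 1.2330)
J = 57989/176 (J = (217/176)*45 + 274 = 9765/176 + 274 = 57989/176 ≈ 329.48)
((-345 + 184*263) + J)/(486665 + 1/(-78475 - 187336)) = ((-345 + 184*263) + 57989/176)/(486665 + 1/(-78475 - 187336)) = ((-345 + 48392) + 57989/176)/(486665 + 1/(-265811)) = (48047 + 57989/176)/(486665 - 1/265811) = 8514261/(176*(129360910314/265811)) = (8514261/176)*(265811/129360910314) = 754394743557/7589173405088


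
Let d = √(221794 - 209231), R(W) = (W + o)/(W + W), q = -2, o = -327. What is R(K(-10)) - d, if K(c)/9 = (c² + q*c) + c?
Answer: 221/660 - √12563 ≈ -111.75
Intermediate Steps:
K(c) = -9*c + 9*c² (K(c) = 9*((c² - 2*c) + c) = 9*(c² - c) = -9*c + 9*c²)
R(W) = (-327 + W)/(2*W) (R(W) = (W - 327)/(W + W) = (-327 + W)/((2*W)) = (-327 + W)*(1/(2*W)) = (-327 + W)/(2*W))
d = √12563 ≈ 112.08
R(K(-10)) - d = (-327 + 9*(-10)*(-1 - 10))/(2*((9*(-10)*(-1 - 10)))) - √12563 = (-327 + 9*(-10)*(-11))/(2*((9*(-10)*(-11)))) - √12563 = (½)*(-327 + 990)/990 - √12563 = (½)*(1/990)*663 - √12563 = 221/660 - √12563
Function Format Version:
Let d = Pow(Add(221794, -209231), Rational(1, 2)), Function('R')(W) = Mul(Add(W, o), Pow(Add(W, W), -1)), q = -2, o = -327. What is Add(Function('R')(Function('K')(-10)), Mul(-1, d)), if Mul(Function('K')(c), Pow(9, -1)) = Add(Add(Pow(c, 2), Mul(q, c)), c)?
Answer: Add(Rational(221, 660), Mul(-1, Pow(12563, Rational(1, 2)))) ≈ -111.75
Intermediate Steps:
Function('K')(c) = Add(Mul(-9, c), Mul(9, Pow(c, 2))) (Function('K')(c) = Mul(9, Add(Add(Pow(c, 2), Mul(-2, c)), c)) = Mul(9, Add(Pow(c, 2), Mul(-1, c))) = Add(Mul(-9, c), Mul(9, Pow(c, 2))))
Function('R')(W) = Mul(Rational(1, 2), Pow(W, -1), Add(-327, W)) (Function('R')(W) = Mul(Add(W, -327), Pow(Add(W, W), -1)) = Mul(Add(-327, W), Pow(Mul(2, W), -1)) = Mul(Add(-327, W), Mul(Rational(1, 2), Pow(W, -1))) = Mul(Rational(1, 2), Pow(W, -1), Add(-327, W)))
d = Pow(12563, Rational(1, 2)) ≈ 112.08
Add(Function('R')(Function('K')(-10)), Mul(-1, d)) = Add(Mul(Rational(1, 2), Pow(Mul(9, -10, Add(-1, -10)), -1), Add(-327, Mul(9, -10, Add(-1, -10)))), Mul(-1, Pow(12563, Rational(1, 2)))) = Add(Mul(Rational(1, 2), Pow(Mul(9, -10, -11), -1), Add(-327, Mul(9, -10, -11))), Mul(-1, Pow(12563, Rational(1, 2)))) = Add(Mul(Rational(1, 2), Pow(990, -1), Add(-327, 990)), Mul(-1, Pow(12563, Rational(1, 2)))) = Add(Mul(Rational(1, 2), Rational(1, 990), 663), Mul(-1, Pow(12563, Rational(1, 2)))) = Add(Rational(221, 660), Mul(-1, Pow(12563, Rational(1, 2))))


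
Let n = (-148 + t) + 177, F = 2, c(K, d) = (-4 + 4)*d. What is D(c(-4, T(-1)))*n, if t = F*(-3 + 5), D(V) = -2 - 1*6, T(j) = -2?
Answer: -264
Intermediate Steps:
c(K, d) = 0 (c(K, d) = 0*d = 0)
D(V) = -8 (D(V) = -2 - 6 = -8)
t = 4 (t = 2*(-3 + 5) = 2*2 = 4)
n = 33 (n = (-148 + 4) + 177 = -144 + 177 = 33)
D(c(-4, T(-1)))*n = -8*33 = -264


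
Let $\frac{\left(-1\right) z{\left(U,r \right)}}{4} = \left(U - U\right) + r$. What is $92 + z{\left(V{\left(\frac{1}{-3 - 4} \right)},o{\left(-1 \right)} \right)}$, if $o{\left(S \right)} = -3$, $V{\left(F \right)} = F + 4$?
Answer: $104$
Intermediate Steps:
$V{\left(F \right)} = 4 + F$
$z{\left(U,r \right)} = - 4 r$ ($z{\left(U,r \right)} = - 4 \left(\left(U - U\right) + r\right) = - 4 \left(0 + r\right) = - 4 r$)
$92 + z{\left(V{\left(\frac{1}{-3 - 4} \right)},o{\left(-1 \right)} \right)} = 92 - -12 = 92 + 12 = 104$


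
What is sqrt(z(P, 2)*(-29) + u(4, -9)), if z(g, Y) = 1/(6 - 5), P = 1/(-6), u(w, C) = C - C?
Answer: I*sqrt(29) ≈ 5.3852*I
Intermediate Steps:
u(w, C) = 0
P = -1/6 ≈ -0.16667
z(g, Y) = 1 (z(g, Y) = 1/1 = 1)
sqrt(z(P, 2)*(-29) + u(4, -9)) = sqrt(1*(-29) + 0) = sqrt(-29 + 0) = sqrt(-29) = I*sqrt(29)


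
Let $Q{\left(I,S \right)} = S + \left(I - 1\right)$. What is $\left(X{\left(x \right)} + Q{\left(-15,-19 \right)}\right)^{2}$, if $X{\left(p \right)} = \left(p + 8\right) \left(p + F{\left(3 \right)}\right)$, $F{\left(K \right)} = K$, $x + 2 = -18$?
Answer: $28561$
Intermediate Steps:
$x = -20$ ($x = -2 - 18 = -20$)
$Q{\left(I,S \right)} = -1 + I + S$ ($Q{\left(I,S \right)} = S + \left(I - 1\right) = S + \left(-1 + I\right) = -1 + I + S$)
$X{\left(p \right)} = \left(3 + p\right) \left(8 + p\right)$ ($X{\left(p \right)} = \left(p + 8\right) \left(p + 3\right) = \left(8 + p\right) \left(3 + p\right) = \left(3 + p\right) \left(8 + p\right)$)
$\left(X{\left(x \right)} + Q{\left(-15,-19 \right)}\right)^{2} = \left(\left(24 + \left(-20\right)^{2} + 11 \left(-20\right)\right) - 35\right)^{2} = \left(\left(24 + 400 - 220\right) - 35\right)^{2} = \left(204 - 35\right)^{2} = 169^{2} = 28561$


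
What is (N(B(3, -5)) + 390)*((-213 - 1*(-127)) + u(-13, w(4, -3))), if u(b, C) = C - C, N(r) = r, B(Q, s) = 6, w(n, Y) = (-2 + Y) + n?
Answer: -34056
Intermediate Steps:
w(n, Y) = -2 + Y + n
u(b, C) = 0
(N(B(3, -5)) + 390)*((-213 - 1*(-127)) + u(-13, w(4, -3))) = (6 + 390)*((-213 - 1*(-127)) + 0) = 396*((-213 + 127) + 0) = 396*(-86 + 0) = 396*(-86) = -34056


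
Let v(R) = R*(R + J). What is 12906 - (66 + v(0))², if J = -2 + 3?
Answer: 8550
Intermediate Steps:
J = 1
v(R) = R*(1 + R) (v(R) = R*(R + 1) = R*(1 + R))
12906 - (66 + v(0))² = 12906 - (66 + 0*(1 + 0))² = 12906 - (66 + 0*1)² = 12906 - (66 + 0)² = 12906 - 1*66² = 12906 - 1*4356 = 12906 - 4356 = 8550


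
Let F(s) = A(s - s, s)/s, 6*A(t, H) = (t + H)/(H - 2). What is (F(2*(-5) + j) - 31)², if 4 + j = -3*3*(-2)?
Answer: 137641/144 ≈ 955.84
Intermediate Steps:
j = 14 (j = -4 - 3*3*(-2) = -4 - 9*(-2) = -4 + 18 = 14)
A(t, H) = (H + t)/(6*(-2 + H)) (A(t, H) = ((t + H)/(H - 2))/6 = ((H + t)/(-2 + H))/6 = (H + t)/(6*(-2 + H)))
F(s) = 1/(6*(-2 + s)) (F(s) = ((s + (s - s))/(6*(-2 + s)))/s = ((s + 0)/(6*(-2 + s)))/s = (s/(6*(-2 + s)))/s = 1/(6*(-2 + s)))
(F(2*(-5) + j) - 31)² = (1/(6*(-2 + (2*(-5) + 14))) - 31)² = (1/(6*(-2 + (-10 + 14))) - 31)² = (1/(6*(-2 + 4)) - 31)² = ((⅙)/2 - 31)² = ((⅙)*(½) - 31)² = (1/12 - 31)² = (-371/12)² = 137641/144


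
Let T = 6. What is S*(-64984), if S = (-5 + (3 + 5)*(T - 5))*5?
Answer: -974760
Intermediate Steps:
S = 15 (S = (-5 + (3 + 5)*(6 - 5))*5 = (-5 + 8*1)*5 = (-5 + 8)*5 = 3*5 = 15)
S*(-64984) = 15*(-64984) = -974760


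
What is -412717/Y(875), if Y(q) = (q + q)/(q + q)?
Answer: -412717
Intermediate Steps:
Y(q) = 1 (Y(q) = (2*q)/((2*q)) = (2*q)*(1/(2*q)) = 1)
-412717/Y(875) = -412717/1 = -412717*1 = -412717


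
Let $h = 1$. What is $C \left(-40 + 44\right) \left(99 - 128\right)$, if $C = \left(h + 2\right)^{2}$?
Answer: $-1044$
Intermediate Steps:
$C = 9$ ($C = \left(1 + 2\right)^{2} = 3^{2} = 9$)
$C \left(-40 + 44\right) \left(99 - 128\right) = 9 \left(-40 + 44\right) \left(99 - 128\right) = 9 \cdot 4 \left(-29\right) = 9 \left(-116\right) = -1044$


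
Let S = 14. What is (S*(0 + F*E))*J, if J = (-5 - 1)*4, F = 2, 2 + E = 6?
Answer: -2688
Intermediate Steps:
E = 4 (E = -2 + 6 = 4)
J = -24 (J = -6*4 = -24)
(S*(0 + F*E))*J = (14*(0 + 2*4))*(-24) = (14*(0 + 8))*(-24) = (14*8)*(-24) = 112*(-24) = -2688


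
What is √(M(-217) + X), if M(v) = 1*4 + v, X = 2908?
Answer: 7*√55 ≈ 51.913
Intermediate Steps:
M(v) = 4 + v
√(M(-217) + X) = √((4 - 217) + 2908) = √(-213 + 2908) = √2695 = 7*√55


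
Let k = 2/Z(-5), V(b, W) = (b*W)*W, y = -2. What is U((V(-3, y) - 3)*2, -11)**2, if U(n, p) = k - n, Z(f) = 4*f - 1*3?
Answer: 473344/529 ≈ 894.79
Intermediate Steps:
Z(f) = -3 + 4*f (Z(f) = 4*f - 3 = -3 + 4*f)
V(b, W) = b*W**2 (V(b, W) = (W*b)*W = b*W**2)
k = -2/23 (k = 2/(-3 + 4*(-5)) = 2/(-3 - 20) = 2/(-23) = 2*(-1/23) = -2/23 ≈ -0.086957)
U(n, p) = -2/23 - n
U((V(-3, y) - 3)*2, -11)**2 = (-2/23 - (-3*(-2)**2 - 3)*2)**2 = (-2/23 - (-3*4 - 3)*2)**2 = (-2/23 - (-12 - 3)*2)**2 = (-2/23 - (-15)*2)**2 = (-2/23 - 1*(-30))**2 = (-2/23 + 30)**2 = (688/23)**2 = 473344/529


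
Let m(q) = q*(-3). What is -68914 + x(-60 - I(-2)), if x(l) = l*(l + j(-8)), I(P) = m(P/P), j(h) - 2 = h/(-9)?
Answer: -197489/3 ≈ -65830.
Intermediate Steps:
j(h) = 2 - h/9 (j(h) = 2 + h/(-9) = 2 + h*(-⅑) = 2 - h/9)
m(q) = -3*q
I(P) = -3 (I(P) = -3*P/P = -3*1 = -3)
x(l) = l*(26/9 + l) (x(l) = l*(l + (2 - ⅑*(-8))) = l*(l + (2 + 8/9)) = l*(l + 26/9) = l*(26/9 + l))
-68914 + x(-60 - I(-2)) = -68914 + (-60 - 1*(-3))*(26 + 9*(-60 - 1*(-3)))/9 = -68914 + (-60 + 3)*(26 + 9*(-60 + 3))/9 = -68914 + (⅑)*(-57)*(26 + 9*(-57)) = -68914 + (⅑)*(-57)*(26 - 513) = -68914 + (⅑)*(-57)*(-487) = -68914 + 9253/3 = -197489/3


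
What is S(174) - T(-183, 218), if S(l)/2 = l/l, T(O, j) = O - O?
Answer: 2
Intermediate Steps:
T(O, j) = 0
S(l) = 2 (S(l) = 2*(l/l) = 2*1 = 2)
S(174) - T(-183, 218) = 2 - 1*0 = 2 + 0 = 2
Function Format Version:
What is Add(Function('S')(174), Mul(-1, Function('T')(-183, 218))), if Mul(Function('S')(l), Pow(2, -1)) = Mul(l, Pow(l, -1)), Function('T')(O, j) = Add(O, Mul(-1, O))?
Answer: 2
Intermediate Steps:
Function('T')(O, j) = 0
Function('S')(l) = 2 (Function('S')(l) = Mul(2, Mul(l, Pow(l, -1))) = Mul(2, 1) = 2)
Add(Function('S')(174), Mul(-1, Function('T')(-183, 218))) = Add(2, Mul(-1, 0)) = Add(2, 0) = 2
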